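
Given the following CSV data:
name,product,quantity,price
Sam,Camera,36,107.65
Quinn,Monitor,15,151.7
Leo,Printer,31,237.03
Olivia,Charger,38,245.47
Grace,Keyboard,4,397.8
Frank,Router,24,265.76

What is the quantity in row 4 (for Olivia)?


Row 4: Olivia
Column 'quantity' = 38

ANSWER: 38


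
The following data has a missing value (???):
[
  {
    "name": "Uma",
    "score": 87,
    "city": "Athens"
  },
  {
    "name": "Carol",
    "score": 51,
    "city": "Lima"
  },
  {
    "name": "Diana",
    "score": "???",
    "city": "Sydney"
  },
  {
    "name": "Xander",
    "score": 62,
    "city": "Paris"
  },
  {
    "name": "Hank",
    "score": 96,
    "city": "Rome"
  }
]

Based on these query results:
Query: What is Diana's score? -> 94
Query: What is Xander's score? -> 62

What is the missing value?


The missing value is Diana's score
From query: Diana's score = 94

ANSWER: 94


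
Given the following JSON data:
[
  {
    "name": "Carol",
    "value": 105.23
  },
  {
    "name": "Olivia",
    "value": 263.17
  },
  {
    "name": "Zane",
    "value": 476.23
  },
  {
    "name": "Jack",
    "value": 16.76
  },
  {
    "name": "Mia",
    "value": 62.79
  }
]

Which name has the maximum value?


Comparing values:
  Carol: 105.23
  Olivia: 263.17
  Zane: 476.23
  Jack: 16.76
  Mia: 62.79
Maximum: Zane (476.23)

ANSWER: Zane


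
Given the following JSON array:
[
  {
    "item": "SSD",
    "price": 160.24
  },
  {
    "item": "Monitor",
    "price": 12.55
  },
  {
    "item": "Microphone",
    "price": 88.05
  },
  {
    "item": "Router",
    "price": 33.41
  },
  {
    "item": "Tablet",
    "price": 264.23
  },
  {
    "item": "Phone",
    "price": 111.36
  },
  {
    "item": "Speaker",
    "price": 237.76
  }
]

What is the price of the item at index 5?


Array index 5 -> Phone
price = 111.36

ANSWER: 111.36


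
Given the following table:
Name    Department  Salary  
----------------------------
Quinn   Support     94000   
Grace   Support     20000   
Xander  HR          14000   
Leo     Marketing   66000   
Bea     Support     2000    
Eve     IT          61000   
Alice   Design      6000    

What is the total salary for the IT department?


IT department members:
  Eve: 61000
Total = 61000 = 61000

ANSWER: 61000


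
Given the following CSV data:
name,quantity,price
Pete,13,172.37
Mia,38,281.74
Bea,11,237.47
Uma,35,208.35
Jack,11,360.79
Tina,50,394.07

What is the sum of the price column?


Values in 'price' column:
  Row 1: 172.37
  Row 2: 281.74
  Row 3: 237.47
  Row 4: 208.35
  Row 5: 360.79
  Row 6: 394.07
Sum = 172.37 + 281.74 + 237.47 + 208.35 + 360.79 + 394.07 = 1654.79

ANSWER: 1654.79


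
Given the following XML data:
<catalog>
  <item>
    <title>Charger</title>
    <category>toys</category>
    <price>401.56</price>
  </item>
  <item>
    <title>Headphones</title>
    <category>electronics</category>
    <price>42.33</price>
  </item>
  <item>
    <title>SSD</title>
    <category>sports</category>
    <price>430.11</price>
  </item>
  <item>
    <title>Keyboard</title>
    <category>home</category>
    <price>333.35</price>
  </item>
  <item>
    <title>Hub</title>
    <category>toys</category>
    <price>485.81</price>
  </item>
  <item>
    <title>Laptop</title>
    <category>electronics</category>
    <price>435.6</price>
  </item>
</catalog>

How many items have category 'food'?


Scanning <item> elements for <category>food</category>:
Count: 0

ANSWER: 0


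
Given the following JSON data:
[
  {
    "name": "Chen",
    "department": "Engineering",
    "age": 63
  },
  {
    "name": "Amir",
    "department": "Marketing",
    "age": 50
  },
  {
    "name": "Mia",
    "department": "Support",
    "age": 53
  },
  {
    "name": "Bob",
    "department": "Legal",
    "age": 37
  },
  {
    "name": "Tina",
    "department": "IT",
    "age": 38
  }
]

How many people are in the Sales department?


Scanning records for department = Sales
  No matches found
Count: 0

ANSWER: 0


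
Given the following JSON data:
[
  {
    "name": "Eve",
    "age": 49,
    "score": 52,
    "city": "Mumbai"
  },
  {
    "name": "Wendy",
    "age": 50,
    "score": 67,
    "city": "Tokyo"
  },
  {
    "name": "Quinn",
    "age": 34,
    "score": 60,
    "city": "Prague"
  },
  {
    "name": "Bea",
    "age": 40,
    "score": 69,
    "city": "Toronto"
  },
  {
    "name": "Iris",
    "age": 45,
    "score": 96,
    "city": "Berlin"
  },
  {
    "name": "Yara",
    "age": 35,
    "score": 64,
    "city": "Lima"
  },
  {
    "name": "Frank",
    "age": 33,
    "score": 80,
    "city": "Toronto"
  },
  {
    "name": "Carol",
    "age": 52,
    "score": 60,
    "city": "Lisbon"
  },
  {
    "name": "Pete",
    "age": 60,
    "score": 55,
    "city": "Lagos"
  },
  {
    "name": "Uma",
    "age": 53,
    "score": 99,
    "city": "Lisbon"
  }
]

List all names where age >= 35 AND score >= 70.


Checking both conditions:
  Eve (age=49, score=52) -> no
  Wendy (age=50, score=67) -> no
  Quinn (age=34, score=60) -> no
  Bea (age=40, score=69) -> no
  Iris (age=45, score=96) -> YES
  Yara (age=35, score=64) -> no
  Frank (age=33, score=80) -> no
  Carol (age=52, score=60) -> no
  Pete (age=60, score=55) -> no
  Uma (age=53, score=99) -> YES


ANSWER: Iris, Uma


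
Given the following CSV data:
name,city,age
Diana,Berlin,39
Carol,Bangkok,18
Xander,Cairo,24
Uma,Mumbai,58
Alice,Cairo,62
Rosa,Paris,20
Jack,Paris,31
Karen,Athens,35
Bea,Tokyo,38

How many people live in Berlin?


Scanning city column for 'Berlin':
  Row 1: Diana -> MATCH
Total matches: 1

ANSWER: 1


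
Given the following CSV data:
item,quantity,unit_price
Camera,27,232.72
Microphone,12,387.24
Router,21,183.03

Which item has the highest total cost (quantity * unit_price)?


Computing row totals:
  Camera: 6283.44
  Microphone: 4646.88
  Router: 3843.63
Maximum: Camera (6283.44)

ANSWER: Camera


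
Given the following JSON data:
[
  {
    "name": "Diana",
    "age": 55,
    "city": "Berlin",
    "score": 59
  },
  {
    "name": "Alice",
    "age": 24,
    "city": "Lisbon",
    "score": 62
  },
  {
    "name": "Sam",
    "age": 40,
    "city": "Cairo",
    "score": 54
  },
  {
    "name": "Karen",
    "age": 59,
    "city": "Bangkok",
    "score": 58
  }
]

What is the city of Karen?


Looking up record where name = Karen
Record index: 3
Field 'city' = Bangkok

ANSWER: Bangkok


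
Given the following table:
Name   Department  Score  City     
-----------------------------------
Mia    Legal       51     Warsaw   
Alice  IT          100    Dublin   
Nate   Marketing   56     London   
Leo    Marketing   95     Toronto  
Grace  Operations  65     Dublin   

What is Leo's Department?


Row 4: Leo
Department = Marketing

ANSWER: Marketing


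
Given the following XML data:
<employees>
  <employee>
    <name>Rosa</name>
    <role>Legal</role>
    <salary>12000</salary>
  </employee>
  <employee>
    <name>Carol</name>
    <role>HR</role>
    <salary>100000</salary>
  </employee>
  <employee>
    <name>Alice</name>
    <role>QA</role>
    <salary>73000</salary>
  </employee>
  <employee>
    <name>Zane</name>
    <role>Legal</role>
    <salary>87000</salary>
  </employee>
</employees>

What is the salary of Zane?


Searching for <employee> with <name>Zane</name>
Found at position 4
<salary>87000</salary>

ANSWER: 87000


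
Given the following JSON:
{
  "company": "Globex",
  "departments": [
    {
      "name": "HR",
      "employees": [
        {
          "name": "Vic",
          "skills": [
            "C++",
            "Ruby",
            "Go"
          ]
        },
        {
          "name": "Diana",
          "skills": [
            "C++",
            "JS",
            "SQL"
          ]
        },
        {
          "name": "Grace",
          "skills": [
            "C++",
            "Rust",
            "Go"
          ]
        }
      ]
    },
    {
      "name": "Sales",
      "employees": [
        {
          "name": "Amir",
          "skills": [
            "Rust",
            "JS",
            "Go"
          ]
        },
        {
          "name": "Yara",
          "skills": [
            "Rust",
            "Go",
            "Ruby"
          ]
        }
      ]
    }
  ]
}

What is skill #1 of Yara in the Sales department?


Path: departments[1].employees[1].skills[0]
Value: Rust

ANSWER: Rust


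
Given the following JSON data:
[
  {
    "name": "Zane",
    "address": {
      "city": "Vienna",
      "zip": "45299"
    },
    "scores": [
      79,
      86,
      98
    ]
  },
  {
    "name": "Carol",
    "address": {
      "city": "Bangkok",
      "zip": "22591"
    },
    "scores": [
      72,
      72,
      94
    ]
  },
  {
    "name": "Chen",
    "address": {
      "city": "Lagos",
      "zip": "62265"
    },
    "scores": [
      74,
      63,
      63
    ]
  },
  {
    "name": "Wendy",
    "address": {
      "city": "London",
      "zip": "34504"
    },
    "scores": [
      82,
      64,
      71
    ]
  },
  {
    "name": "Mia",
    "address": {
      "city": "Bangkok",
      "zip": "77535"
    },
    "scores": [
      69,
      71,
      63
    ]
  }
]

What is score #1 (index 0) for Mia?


Path: records[4].scores[0]
Value: 69

ANSWER: 69


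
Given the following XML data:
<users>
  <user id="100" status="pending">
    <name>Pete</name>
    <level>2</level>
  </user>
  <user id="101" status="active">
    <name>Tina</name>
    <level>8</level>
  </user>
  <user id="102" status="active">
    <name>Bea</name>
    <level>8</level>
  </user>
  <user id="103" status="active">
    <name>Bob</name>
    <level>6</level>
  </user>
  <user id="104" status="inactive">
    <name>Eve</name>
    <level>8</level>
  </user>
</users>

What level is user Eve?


Finding user: Eve
<level>8</level>

ANSWER: 8


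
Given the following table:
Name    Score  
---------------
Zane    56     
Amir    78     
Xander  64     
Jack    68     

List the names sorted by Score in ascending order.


Sorting by Score (ascending):
  Zane: 56
  Xander: 64
  Jack: 68
  Amir: 78


ANSWER: Zane, Xander, Jack, Amir


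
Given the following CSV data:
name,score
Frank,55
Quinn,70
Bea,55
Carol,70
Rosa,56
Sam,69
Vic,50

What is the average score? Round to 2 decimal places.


Scores: 55, 70, 55, 70, 56, 69, 50
Sum = 425
Count = 7
Average = 425 / 7 = 60.71

ANSWER: 60.71


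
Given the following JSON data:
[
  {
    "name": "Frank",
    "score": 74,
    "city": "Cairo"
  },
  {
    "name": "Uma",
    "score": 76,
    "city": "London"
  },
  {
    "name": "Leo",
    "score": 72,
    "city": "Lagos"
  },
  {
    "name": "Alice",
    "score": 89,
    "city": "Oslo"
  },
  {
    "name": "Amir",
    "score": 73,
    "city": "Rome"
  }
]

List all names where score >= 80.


Filtering records where score >= 80:
  Frank (score=74) -> no
  Uma (score=76) -> no
  Leo (score=72) -> no
  Alice (score=89) -> YES
  Amir (score=73) -> no


ANSWER: Alice


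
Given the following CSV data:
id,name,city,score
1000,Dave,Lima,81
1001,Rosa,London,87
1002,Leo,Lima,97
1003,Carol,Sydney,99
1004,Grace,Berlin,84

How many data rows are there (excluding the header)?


Counting rows (excluding header):
Header: id,name,city,score
Data rows: 5

ANSWER: 5


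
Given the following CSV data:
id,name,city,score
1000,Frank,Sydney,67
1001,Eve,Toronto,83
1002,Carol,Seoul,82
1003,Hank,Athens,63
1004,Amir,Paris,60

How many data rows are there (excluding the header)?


Counting rows (excluding header):
Header: id,name,city,score
Data rows: 5

ANSWER: 5


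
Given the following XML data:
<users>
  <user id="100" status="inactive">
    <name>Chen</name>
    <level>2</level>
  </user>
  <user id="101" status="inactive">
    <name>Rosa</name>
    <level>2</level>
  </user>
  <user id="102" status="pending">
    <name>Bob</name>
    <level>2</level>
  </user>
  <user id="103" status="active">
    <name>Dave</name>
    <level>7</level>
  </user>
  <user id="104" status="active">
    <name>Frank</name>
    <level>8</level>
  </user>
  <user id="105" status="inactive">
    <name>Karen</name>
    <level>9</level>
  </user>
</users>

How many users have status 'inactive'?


Counting users with status='inactive':
  Chen (id=100) -> MATCH
  Rosa (id=101) -> MATCH
  Karen (id=105) -> MATCH
Count: 3

ANSWER: 3


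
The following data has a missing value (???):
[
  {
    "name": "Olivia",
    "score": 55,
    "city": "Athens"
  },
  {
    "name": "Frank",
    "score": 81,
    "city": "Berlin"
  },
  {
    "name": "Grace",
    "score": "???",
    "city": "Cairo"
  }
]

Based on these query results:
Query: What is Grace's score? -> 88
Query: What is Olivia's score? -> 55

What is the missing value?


The missing value is Grace's score
From query: Grace's score = 88

ANSWER: 88


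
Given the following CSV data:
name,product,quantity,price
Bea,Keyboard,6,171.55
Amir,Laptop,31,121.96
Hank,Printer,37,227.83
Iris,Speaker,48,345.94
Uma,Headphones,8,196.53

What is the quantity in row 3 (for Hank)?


Row 3: Hank
Column 'quantity' = 37

ANSWER: 37


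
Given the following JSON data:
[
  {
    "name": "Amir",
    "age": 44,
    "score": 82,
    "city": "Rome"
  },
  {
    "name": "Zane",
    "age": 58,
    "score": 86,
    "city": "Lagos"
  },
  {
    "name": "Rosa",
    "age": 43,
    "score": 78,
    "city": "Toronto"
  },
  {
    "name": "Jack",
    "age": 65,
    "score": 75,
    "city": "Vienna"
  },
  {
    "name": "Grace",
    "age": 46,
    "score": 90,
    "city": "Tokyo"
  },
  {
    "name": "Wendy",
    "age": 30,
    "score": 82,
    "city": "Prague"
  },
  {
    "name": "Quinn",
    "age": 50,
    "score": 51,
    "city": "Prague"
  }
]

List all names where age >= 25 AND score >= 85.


Checking both conditions:
  Amir (age=44, score=82) -> no
  Zane (age=58, score=86) -> YES
  Rosa (age=43, score=78) -> no
  Jack (age=65, score=75) -> no
  Grace (age=46, score=90) -> YES
  Wendy (age=30, score=82) -> no
  Quinn (age=50, score=51) -> no


ANSWER: Zane, Grace


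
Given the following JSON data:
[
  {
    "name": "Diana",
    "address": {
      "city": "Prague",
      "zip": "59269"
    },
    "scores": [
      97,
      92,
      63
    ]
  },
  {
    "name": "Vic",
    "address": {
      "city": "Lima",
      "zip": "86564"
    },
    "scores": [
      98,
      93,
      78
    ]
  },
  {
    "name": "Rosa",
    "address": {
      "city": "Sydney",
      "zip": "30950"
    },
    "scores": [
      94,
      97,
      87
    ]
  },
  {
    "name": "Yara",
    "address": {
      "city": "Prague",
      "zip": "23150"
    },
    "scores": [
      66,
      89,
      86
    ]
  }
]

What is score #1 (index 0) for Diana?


Path: records[0].scores[0]
Value: 97

ANSWER: 97


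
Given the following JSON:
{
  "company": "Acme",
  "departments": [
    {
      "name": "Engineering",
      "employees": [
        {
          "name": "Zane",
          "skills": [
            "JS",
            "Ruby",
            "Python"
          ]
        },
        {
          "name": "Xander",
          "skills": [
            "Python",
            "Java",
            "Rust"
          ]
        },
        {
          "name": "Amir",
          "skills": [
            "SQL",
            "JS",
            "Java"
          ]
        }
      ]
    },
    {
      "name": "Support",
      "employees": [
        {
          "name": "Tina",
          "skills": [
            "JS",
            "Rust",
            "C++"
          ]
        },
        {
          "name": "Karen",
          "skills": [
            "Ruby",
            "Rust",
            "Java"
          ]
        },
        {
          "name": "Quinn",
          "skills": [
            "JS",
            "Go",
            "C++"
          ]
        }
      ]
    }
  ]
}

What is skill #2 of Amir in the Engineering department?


Path: departments[0].employees[2].skills[1]
Value: JS

ANSWER: JS


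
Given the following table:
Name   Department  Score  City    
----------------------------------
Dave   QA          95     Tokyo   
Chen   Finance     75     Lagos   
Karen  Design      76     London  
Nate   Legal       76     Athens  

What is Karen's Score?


Row 3: Karen
Score = 76

ANSWER: 76


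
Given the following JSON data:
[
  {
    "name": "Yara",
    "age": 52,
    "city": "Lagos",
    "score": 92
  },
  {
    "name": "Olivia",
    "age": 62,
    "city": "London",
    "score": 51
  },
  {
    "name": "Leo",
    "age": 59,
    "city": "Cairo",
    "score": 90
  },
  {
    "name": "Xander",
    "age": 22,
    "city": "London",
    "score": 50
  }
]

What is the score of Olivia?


Looking up record where name = Olivia
Record index: 1
Field 'score' = 51

ANSWER: 51


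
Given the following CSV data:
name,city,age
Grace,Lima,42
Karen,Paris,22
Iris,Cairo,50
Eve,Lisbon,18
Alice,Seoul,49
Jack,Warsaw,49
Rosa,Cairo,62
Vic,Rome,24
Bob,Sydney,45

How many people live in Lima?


Scanning city column for 'Lima':
  Row 1: Grace -> MATCH
Total matches: 1

ANSWER: 1


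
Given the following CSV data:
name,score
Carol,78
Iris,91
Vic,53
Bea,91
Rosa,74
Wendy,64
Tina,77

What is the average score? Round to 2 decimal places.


Scores: 78, 91, 53, 91, 74, 64, 77
Sum = 528
Count = 7
Average = 528 / 7 = 75.43

ANSWER: 75.43


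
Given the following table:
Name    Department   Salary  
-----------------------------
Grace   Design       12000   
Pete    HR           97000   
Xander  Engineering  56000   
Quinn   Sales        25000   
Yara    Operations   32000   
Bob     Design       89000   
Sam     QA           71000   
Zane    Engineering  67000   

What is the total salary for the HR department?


HR department members:
  Pete: 97000
Total = 97000 = 97000

ANSWER: 97000


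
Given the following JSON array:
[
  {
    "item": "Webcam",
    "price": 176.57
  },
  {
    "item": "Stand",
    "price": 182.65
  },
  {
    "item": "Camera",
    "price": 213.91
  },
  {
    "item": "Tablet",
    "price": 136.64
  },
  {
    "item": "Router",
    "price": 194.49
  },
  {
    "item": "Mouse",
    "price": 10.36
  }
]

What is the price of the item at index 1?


Array index 1 -> Stand
price = 182.65

ANSWER: 182.65


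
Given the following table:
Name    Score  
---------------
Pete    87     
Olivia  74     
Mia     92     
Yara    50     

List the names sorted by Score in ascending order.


Sorting by Score (ascending):
  Yara: 50
  Olivia: 74
  Pete: 87
  Mia: 92


ANSWER: Yara, Olivia, Pete, Mia


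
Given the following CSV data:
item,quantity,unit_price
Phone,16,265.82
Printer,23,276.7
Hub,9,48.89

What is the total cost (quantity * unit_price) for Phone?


Row: Phone
quantity = 16
unit_price = 265.82
total = 16 * 265.82 = 4253.12

ANSWER: 4253.12


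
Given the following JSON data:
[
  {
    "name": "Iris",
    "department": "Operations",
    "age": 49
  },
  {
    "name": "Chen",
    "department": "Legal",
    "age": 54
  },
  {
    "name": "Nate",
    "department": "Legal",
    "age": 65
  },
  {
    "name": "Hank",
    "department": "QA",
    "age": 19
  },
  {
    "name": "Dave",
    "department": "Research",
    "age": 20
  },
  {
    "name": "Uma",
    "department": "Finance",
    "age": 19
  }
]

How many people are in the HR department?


Scanning records for department = HR
  No matches found
Count: 0

ANSWER: 0


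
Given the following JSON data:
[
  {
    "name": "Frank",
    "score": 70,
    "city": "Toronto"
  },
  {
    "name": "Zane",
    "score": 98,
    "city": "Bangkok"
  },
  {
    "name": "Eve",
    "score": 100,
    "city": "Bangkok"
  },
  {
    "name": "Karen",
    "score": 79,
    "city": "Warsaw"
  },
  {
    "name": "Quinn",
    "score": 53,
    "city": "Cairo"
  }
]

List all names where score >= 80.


Filtering records where score >= 80:
  Frank (score=70) -> no
  Zane (score=98) -> YES
  Eve (score=100) -> YES
  Karen (score=79) -> no
  Quinn (score=53) -> no


ANSWER: Zane, Eve


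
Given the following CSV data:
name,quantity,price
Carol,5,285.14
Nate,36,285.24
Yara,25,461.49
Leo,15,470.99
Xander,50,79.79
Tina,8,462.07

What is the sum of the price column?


Values in 'price' column:
  Row 1: 285.14
  Row 2: 285.24
  Row 3: 461.49
  Row 4: 470.99
  Row 5: 79.79
  Row 6: 462.07
Sum = 285.14 + 285.24 + 461.49 + 470.99 + 79.79 + 462.07 = 2044.72

ANSWER: 2044.72


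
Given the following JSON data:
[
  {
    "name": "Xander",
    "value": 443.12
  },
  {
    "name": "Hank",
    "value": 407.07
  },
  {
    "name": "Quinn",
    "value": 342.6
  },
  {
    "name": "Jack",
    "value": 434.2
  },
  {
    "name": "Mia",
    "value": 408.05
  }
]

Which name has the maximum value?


Comparing values:
  Xander: 443.12
  Hank: 407.07
  Quinn: 342.6
  Jack: 434.2
  Mia: 408.05
Maximum: Xander (443.12)

ANSWER: Xander


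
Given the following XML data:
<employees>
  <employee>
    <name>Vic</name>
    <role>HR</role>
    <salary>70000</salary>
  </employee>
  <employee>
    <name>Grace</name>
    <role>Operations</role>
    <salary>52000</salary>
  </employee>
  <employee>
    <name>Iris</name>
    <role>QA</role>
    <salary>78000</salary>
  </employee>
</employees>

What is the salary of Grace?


Searching for <employee> with <name>Grace</name>
Found at position 2
<salary>52000</salary>

ANSWER: 52000


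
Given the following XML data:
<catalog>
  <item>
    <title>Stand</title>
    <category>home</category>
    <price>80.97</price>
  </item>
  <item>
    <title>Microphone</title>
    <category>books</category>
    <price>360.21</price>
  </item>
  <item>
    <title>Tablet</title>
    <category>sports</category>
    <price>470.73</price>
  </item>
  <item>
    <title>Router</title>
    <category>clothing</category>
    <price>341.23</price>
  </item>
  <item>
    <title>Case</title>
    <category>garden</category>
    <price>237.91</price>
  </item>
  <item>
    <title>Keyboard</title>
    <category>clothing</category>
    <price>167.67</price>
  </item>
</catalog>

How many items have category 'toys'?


Scanning <item> elements for <category>toys</category>:
Count: 0

ANSWER: 0


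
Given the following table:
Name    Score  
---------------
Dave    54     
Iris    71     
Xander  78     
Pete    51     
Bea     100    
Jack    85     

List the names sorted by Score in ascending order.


Sorting by Score (ascending):
  Pete: 51
  Dave: 54
  Iris: 71
  Xander: 78
  Jack: 85
  Bea: 100


ANSWER: Pete, Dave, Iris, Xander, Jack, Bea


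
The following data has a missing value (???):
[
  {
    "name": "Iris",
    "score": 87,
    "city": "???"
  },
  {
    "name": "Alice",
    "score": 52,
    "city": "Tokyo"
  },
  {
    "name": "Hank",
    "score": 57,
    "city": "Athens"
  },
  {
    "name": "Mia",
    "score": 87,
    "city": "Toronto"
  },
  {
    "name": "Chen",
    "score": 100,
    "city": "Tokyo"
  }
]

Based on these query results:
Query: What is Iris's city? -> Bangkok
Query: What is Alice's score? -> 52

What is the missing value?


The missing value is Iris's city
From query: Iris's city = Bangkok

ANSWER: Bangkok


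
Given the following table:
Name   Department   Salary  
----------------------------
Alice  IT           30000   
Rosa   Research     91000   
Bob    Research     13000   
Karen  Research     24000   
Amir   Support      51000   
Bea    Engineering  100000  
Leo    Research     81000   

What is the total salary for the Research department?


Research department members:
  Rosa: 91000
  Bob: 13000
  Karen: 24000
  Leo: 81000
Total = 91000 + 13000 + 24000 + 81000 = 209000

ANSWER: 209000


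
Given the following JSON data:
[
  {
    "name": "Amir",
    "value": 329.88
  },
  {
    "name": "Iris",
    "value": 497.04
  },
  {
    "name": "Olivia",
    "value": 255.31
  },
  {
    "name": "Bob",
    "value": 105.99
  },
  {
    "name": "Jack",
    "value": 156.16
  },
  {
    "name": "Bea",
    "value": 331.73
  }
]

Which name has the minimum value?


Comparing values:
  Amir: 329.88
  Iris: 497.04
  Olivia: 255.31
  Bob: 105.99
  Jack: 156.16
  Bea: 331.73
Minimum: Bob (105.99)

ANSWER: Bob


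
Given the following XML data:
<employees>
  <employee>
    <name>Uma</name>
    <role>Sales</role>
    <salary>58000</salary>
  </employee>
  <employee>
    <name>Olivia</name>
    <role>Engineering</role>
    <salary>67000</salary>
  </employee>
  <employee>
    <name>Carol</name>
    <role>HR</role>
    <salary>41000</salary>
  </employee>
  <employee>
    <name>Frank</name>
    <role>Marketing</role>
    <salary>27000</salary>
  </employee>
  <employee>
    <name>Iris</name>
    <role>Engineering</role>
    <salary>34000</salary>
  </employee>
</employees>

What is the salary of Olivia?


Searching for <employee> with <name>Olivia</name>
Found at position 2
<salary>67000</salary>

ANSWER: 67000


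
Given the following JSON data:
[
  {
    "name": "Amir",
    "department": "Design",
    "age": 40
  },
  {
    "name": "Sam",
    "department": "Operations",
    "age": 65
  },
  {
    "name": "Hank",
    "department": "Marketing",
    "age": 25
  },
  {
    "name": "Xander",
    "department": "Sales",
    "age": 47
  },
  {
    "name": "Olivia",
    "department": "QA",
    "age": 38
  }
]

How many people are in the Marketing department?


Scanning records for department = Marketing
  Record 2: Hank
Count: 1

ANSWER: 1


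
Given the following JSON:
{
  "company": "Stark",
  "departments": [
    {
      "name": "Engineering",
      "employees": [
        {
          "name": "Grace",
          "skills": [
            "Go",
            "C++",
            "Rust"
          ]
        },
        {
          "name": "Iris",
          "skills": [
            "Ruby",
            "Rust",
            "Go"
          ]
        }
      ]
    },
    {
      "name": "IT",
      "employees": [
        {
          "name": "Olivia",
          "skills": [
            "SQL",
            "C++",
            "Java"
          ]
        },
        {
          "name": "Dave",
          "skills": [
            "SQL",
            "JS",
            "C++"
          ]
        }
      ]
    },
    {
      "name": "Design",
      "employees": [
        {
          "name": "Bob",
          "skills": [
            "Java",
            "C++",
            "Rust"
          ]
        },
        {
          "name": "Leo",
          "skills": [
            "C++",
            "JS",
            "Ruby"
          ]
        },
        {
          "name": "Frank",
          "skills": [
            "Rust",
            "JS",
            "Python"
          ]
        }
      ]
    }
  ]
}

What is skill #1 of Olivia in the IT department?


Path: departments[1].employees[0].skills[0]
Value: SQL

ANSWER: SQL


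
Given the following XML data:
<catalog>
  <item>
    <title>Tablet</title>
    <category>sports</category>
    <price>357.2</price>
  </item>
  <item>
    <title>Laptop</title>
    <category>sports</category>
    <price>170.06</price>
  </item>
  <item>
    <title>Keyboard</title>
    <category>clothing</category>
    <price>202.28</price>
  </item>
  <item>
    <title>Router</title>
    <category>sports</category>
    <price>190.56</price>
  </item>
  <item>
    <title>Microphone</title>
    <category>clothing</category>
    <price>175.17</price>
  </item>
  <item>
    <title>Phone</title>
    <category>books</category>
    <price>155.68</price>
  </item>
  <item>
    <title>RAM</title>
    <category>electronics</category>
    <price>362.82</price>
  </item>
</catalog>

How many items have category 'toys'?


Scanning <item> elements for <category>toys</category>:
Count: 0

ANSWER: 0


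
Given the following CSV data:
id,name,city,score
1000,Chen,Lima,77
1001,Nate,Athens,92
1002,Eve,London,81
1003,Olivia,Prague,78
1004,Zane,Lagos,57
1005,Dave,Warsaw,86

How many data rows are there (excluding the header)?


Counting rows (excluding header):
Header: id,name,city,score
Data rows: 6

ANSWER: 6


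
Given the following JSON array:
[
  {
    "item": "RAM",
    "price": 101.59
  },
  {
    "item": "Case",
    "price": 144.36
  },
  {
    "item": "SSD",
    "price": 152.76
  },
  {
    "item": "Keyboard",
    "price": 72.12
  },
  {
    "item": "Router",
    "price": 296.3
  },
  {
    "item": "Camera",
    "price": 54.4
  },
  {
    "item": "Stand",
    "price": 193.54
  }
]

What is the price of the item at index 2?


Array index 2 -> SSD
price = 152.76

ANSWER: 152.76


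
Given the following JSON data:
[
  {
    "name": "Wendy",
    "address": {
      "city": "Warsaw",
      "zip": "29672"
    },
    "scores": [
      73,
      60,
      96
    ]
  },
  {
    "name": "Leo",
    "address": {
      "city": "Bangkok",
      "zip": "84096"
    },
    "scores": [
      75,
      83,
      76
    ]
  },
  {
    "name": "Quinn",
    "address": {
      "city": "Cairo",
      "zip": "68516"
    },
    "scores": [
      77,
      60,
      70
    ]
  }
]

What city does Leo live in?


Path: records[1].address.city
Value: Bangkok

ANSWER: Bangkok


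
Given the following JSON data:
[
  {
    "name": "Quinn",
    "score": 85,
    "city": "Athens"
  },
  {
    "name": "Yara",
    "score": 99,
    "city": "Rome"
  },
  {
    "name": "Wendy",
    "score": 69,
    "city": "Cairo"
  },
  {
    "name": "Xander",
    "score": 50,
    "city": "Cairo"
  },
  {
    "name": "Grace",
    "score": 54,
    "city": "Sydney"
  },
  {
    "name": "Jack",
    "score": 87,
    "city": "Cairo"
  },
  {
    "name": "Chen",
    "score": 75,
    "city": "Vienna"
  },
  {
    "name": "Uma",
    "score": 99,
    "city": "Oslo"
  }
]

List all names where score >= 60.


Filtering records where score >= 60:
  Quinn (score=85) -> YES
  Yara (score=99) -> YES
  Wendy (score=69) -> YES
  Xander (score=50) -> no
  Grace (score=54) -> no
  Jack (score=87) -> YES
  Chen (score=75) -> YES
  Uma (score=99) -> YES


ANSWER: Quinn, Yara, Wendy, Jack, Chen, Uma


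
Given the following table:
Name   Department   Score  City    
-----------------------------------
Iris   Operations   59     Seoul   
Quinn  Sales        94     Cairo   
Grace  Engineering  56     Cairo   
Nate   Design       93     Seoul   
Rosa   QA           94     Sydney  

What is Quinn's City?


Row 2: Quinn
City = Cairo

ANSWER: Cairo


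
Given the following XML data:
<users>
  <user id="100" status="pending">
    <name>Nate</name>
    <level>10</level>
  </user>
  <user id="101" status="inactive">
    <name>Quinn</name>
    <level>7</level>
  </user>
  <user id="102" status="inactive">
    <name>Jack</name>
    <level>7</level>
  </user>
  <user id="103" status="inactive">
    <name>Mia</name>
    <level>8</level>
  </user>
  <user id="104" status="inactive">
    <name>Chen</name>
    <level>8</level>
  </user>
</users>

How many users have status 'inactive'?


Counting users with status='inactive':
  Quinn (id=101) -> MATCH
  Jack (id=102) -> MATCH
  Mia (id=103) -> MATCH
  Chen (id=104) -> MATCH
Count: 4

ANSWER: 4


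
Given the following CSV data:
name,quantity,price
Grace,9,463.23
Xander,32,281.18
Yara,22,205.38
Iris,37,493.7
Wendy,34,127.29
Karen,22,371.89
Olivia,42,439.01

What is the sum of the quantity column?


Values in 'quantity' column:
  Row 1: 9
  Row 2: 32
  Row 3: 22
  Row 4: 37
  Row 5: 34
  Row 6: 22
  Row 7: 42
Sum = 9 + 32 + 22 + 37 + 34 + 22 + 42 = 198

ANSWER: 198


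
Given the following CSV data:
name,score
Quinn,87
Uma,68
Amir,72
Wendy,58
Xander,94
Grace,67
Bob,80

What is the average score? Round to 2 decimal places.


Scores: 87, 68, 72, 58, 94, 67, 80
Sum = 526
Count = 7
Average = 526 / 7 = 75.14

ANSWER: 75.14


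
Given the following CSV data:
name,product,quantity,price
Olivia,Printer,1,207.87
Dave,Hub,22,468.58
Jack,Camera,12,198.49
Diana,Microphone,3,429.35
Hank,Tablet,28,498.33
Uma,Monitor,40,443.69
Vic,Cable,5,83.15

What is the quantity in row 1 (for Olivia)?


Row 1: Olivia
Column 'quantity' = 1

ANSWER: 1


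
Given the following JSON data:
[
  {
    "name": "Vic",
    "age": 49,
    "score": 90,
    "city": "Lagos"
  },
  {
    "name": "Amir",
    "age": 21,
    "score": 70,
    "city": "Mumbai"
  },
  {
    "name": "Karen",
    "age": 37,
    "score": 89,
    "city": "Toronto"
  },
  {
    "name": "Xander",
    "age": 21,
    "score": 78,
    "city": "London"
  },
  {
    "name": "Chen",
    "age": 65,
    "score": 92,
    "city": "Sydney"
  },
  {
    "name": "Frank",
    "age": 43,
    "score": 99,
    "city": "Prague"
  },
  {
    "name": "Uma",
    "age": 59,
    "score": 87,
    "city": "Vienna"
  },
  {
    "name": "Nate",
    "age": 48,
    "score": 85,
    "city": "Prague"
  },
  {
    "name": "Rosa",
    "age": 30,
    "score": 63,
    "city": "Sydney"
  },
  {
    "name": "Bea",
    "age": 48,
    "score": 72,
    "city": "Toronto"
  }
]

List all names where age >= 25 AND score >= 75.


Checking both conditions:
  Vic (age=49, score=90) -> YES
  Amir (age=21, score=70) -> no
  Karen (age=37, score=89) -> YES
  Xander (age=21, score=78) -> no
  Chen (age=65, score=92) -> YES
  Frank (age=43, score=99) -> YES
  Uma (age=59, score=87) -> YES
  Nate (age=48, score=85) -> YES
  Rosa (age=30, score=63) -> no
  Bea (age=48, score=72) -> no


ANSWER: Vic, Karen, Chen, Frank, Uma, Nate


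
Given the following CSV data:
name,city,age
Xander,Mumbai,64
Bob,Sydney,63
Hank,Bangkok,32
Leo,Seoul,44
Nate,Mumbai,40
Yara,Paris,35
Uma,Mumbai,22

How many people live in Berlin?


Scanning city column for 'Berlin':
Total matches: 0

ANSWER: 0


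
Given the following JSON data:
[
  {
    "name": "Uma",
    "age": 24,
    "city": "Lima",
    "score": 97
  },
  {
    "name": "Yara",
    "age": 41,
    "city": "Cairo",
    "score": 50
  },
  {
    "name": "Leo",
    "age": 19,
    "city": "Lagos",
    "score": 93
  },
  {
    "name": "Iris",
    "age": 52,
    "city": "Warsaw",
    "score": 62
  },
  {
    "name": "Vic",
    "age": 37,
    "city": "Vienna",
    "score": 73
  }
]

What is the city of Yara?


Looking up record where name = Yara
Record index: 1
Field 'city' = Cairo

ANSWER: Cairo


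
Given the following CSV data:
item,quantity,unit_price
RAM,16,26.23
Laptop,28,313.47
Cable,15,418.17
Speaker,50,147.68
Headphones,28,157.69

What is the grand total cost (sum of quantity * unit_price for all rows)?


Computing row totals:
  RAM: 16 * 26.23 = 419.68
  Laptop: 28 * 313.47 = 8777.16
  Cable: 15 * 418.17 = 6272.55
  Speaker: 50 * 147.68 = 7384.0
  Headphones: 28 * 157.69 = 4415.32
Grand total = 419.68 + 8777.16 + 6272.55 + 7384.0 + 4415.32 = 27268.71

ANSWER: 27268.71


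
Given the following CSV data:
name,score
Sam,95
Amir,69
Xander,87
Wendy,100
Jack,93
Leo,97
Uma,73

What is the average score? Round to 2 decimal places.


Scores: 95, 69, 87, 100, 93, 97, 73
Sum = 614
Count = 7
Average = 614 / 7 = 87.71

ANSWER: 87.71


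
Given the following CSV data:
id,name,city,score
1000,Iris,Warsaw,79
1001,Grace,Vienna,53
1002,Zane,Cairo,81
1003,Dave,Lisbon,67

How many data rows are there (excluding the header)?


Counting rows (excluding header):
Header: id,name,city,score
Data rows: 4

ANSWER: 4


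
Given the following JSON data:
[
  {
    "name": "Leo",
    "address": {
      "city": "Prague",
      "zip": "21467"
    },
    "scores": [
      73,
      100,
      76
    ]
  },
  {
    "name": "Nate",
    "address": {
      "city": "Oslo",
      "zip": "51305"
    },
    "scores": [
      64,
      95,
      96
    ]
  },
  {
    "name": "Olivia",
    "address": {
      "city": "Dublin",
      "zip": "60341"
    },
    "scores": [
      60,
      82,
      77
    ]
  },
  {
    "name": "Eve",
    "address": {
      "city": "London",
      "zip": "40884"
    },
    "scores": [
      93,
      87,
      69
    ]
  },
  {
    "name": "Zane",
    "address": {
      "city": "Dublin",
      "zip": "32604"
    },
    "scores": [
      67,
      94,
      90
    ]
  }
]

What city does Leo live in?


Path: records[0].address.city
Value: Prague

ANSWER: Prague


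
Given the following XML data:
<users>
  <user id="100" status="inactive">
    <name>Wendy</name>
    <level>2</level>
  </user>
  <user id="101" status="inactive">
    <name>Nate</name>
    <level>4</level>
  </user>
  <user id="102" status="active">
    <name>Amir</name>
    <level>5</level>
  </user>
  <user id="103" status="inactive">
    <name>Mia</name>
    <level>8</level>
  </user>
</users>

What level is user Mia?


Finding user: Mia
<level>8</level>

ANSWER: 8


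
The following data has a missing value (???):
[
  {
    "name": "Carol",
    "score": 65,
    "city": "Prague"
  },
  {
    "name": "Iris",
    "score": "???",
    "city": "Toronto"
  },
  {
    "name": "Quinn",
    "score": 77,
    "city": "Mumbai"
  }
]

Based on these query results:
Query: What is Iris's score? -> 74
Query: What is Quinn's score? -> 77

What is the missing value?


The missing value is Iris's score
From query: Iris's score = 74

ANSWER: 74


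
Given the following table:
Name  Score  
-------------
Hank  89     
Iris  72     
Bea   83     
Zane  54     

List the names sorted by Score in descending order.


Sorting by Score (descending):
  Hank: 89
  Bea: 83
  Iris: 72
  Zane: 54


ANSWER: Hank, Bea, Iris, Zane


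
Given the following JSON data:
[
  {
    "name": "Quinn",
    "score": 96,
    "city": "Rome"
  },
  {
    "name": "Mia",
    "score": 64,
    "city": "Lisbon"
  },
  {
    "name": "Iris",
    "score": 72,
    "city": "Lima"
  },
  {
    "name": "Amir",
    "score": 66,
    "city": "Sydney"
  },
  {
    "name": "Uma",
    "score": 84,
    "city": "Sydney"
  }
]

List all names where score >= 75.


Filtering records where score >= 75:
  Quinn (score=96) -> YES
  Mia (score=64) -> no
  Iris (score=72) -> no
  Amir (score=66) -> no
  Uma (score=84) -> YES


ANSWER: Quinn, Uma


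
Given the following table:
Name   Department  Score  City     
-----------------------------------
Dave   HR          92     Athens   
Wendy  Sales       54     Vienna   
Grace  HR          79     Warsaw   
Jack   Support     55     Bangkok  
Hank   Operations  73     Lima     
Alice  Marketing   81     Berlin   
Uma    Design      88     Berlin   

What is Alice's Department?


Row 6: Alice
Department = Marketing

ANSWER: Marketing


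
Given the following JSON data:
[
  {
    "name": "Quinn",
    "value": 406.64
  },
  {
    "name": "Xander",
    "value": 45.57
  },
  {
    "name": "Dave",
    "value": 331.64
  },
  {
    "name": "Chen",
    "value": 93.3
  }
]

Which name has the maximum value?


Comparing values:
  Quinn: 406.64
  Xander: 45.57
  Dave: 331.64
  Chen: 93.3
Maximum: Quinn (406.64)

ANSWER: Quinn


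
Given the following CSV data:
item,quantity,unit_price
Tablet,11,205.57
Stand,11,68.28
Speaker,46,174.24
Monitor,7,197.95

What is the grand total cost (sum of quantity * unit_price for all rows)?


Computing row totals:
  Tablet: 11 * 205.57 = 2261.27
  Stand: 11 * 68.28 = 751.08
  Speaker: 46 * 174.24 = 8015.04
  Monitor: 7 * 197.95 = 1385.65
Grand total = 2261.27 + 751.08 + 8015.04 + 1385.65 = 12413.04

ANSWER: 12413.04


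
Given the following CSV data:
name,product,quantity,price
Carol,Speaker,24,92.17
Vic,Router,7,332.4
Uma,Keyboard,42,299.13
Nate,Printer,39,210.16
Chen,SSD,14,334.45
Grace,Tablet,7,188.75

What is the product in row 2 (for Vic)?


Row 2: Vic
Column 'product' = Router

ANSWER: Router


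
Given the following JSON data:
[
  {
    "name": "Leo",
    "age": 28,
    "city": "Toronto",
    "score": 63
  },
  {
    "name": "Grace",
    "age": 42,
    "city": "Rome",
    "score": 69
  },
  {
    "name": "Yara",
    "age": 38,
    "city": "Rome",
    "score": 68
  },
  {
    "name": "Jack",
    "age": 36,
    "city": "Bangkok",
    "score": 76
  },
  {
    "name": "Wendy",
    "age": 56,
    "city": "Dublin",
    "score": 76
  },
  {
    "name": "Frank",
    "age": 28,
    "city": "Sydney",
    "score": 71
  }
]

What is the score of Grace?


Looking up record where name = Grace
Record index: 1
Field 'score' = 69

ANSWER: 69


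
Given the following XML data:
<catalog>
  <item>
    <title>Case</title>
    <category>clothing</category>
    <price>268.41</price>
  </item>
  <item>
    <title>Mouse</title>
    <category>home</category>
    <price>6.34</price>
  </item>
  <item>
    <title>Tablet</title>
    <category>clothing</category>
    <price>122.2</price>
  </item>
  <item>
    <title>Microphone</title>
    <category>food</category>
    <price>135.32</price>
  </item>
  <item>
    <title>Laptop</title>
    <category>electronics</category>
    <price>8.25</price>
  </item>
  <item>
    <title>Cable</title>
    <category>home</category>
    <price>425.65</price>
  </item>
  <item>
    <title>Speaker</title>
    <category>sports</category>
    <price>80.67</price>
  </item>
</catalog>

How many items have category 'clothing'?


Scanning <item> elements for <category>clothing</category>:
  Item 1: Case -> MATCH
  Item 3: Tablet -> MATCH
Count: 2

ANSWER: 2
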